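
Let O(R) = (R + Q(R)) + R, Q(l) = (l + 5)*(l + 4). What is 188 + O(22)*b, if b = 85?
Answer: 63598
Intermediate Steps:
Q(l) = (4 + l)*(5 + l) (Q(l) = (5 + l)*(4 + l) = (4 + l)*(5 + l))
O(R) = 20 + R² + 11*R (O(R) = (R + (20 + R² + 9*R)) + R = (20 + R² + 10*R) + R = 20 + R² + 11*R)
188 + O(22)*b = 188 + (20 + 22² + 11*22)*85 = 188 + (20 + 484 + 242)*85 = 188 + 746*85 = 188 + 63410 = 63598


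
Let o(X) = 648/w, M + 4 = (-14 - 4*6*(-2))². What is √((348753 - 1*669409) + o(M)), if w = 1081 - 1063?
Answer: 2*I*√80155 ≈ 566.23*I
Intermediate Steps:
w = 18
M = 1152 (M = -4 + (-14 - 4*6*(-2))² = -4 + (-14 - 24*(-2))² = -4 + (-14 + 48)² = -4 + 34² = -4 + 1156 = 1152)
o(X) = 36 (o(X) = 648/18 = 648*(1/18) = 36)
√((348753 - 1*669409) + o(M)) = √((348753 - 1*669409) + 36) = √((348753 - 669409) + 36) = √(-320656 + 36) = √(-320620) = 2*I*√80155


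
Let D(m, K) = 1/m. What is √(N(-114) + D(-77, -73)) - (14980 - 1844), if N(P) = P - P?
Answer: -13136 + I*√77/77 ≈ -13136.0 + 0.11396*I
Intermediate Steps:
N(P) = 0
√(N(-114) + D(-77, -73)) - (14980 - 1844) = √(0 + 1/(-77)) - (14980 - 1844) = √(0 - 1/77) - 1*13136 = √(-1/77) - 13136 = I*√77/77 - 13136 = -13136 + I*√77/77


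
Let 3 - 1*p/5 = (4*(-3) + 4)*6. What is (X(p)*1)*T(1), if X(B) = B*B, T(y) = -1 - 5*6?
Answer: -2015775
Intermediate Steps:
T(y) = -31 (T(y) = -1 - 30 = -31)
p = 255 (p = 15 - 5*(4*(-3) + 4)*6 = 15 - 5*(-12 + 4)*6 = 15 - (-40)*6 = 15 - 5*(-48) = 15 + 240 = 255)
X(B) = B**2
(X(p)*1)*T(1) = (255**2*1)*(-31) = (65025*1)*(-31) = 65025*(-31) = -2015775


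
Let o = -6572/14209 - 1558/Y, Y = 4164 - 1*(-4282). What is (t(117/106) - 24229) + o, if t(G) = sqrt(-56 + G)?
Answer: -35460742570/1463527 + 23*I*sqrt(1166)/106 ≈ -24230.0 + 7.4092*I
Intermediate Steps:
Y = 8446 (Y = 4164 + 4282 = 8446)
o = -946887/1463527 (o = -6572/14209 - 1558/8446 = -6572*1/14209 - 1558*1/8446 = -6572/14209 - 19/103 = -946887/1463527 ≈ -0.64699)
(t(117/106) - 24229) + o = (sqrt(-56 + 117/106) - 24229) - 946887/1463527 = (sqrt(-5819/106) - 24229) - 946887/1463527 = (23*I*sqrt(1166)/106 - 24229) - 946887/1463527 = (-24229 + 23*I*sqrt(1166)/106) - 946887/1463527 = -35460742570/1463527 + 23*I*sqrt(1166)/106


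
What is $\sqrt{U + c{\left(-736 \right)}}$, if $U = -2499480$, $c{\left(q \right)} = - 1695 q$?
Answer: $2 i \sqrt{312990} \approx 1118.9 i$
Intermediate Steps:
$\sqrt{U + c{\left(-736 \right)}} = \sqrt{-2499480 - -1247520} = \sqrt{-2499480 + 1247520} = \sqrt{-1251960} = 2 i \sqrt{312990}$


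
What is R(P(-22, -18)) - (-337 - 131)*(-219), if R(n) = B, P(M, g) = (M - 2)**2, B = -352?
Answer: -102844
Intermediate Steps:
P(M, g) = (-2 + M)**2
R(n) = -352
R(P(-22, -18)) - (-337 - 131)*(-219) = -352 - (-337 - 131)*(-219) = -352 - (-468)*(-219) = -352 - 1*102492 = -352 - 102492 = -102844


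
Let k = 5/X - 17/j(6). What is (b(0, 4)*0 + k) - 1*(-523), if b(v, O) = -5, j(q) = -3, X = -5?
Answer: 1583/3 ≈ 527.67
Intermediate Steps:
k = 14/3 (k = 5/(-5) - 17/(-3) = 5*(-⅕) - 17*(-⅓) = -1 + 17/3 = 14/3 ≈ 4.6667)
(b(0, 4)*0 + k) - 1*(-523) = (-5*0 + 14/3) - 1*(-523) = (0 + 14/3) + 523 = 14/3 + 523 = 1583/3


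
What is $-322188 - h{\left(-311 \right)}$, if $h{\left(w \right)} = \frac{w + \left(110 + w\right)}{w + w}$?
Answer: $- \frac{100200724}{311} \approx -3.2219 \cdot 10^{5}$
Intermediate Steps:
$h{\left(w \right)} = \frac{110 + 2 w}{2 w}$
$-322188 - h{\left(-311 \right)} = -322188 - \frac{55 - 311}{-311} = -322188 - \left(- \frac{1}{311}\right) \left(-256\right) = -322188 - \frac{256}{311} = - \frac{100200724}{311}$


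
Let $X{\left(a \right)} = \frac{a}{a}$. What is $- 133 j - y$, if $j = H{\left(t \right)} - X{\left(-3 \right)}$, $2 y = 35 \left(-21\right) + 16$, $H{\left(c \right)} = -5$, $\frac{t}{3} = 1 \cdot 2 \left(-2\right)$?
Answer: $\frac{2315}{2} \approx 1157.5$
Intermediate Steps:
$X{\left(a \right)} = 1$
$t = -12$ ($t = 3 \cdot 1 \cdot 2 \left(-2\right) = 3 \cdot 2 \left(-2\right) = 3 \left(-4\right) = -12$)
$y = - \frac{719}{2}$ ($y = \frac{35 \left(-21\right) + 16}{2} = \frac{-735 + 16}{2} = \frac{1}{2} \left(-719\right) = - \frac{719}{2} \approx -359.5$)
$j = -6$ ($j = -5 - 1 = -6$)
$- 133 j - y = \left(-133\right) \left(-6\right) - - \frac{719}{2} = 798 + \frac{719}{2} = \frac{2315}{2}$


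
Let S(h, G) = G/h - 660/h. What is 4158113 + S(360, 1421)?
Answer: 1496921441/360 ≈ 4.1581e+6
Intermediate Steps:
S(h, G) = -660/h + G/h
4158113 + S(360, 1421) = 4158113 + (-660 + 1421)/360 = 4158113 + (1/360)*761 = 4158113 + 761/360 = 1496921441/360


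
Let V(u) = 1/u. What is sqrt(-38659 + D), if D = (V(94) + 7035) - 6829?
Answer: I*sqrt(339770614)/94 ≈ 196.09*I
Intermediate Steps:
D = 19365/94 (D = (1/94 + 7035) - 6829 = 661291/94 - 6829 = 19365/94 ≈ 206.01)
sqrt(-38659 + D) = sqrt(-38659 + 19365/94) = sqrt(-3614581/94) = I*sqrt(339770614)/94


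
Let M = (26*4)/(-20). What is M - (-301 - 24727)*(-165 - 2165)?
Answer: -291576226/5 ≈ -5.8315e+7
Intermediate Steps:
M = -26/5 (M = 104*(-1/20) = -26/5 ≈ -5.2000)
M - (-301 - 24727)*(-165 - 2165) = -26/5 - (-301 - 24727)*(-165 - 2165) = -26/5 - (-25028)*(-2330) = -26/5 - 1*58315240 = -26/5 - 58315240 = -291576226/5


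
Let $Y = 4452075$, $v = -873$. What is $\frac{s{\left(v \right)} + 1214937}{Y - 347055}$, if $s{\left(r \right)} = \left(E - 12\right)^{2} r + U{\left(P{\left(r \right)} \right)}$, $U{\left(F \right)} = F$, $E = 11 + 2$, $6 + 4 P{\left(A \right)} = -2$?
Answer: $\frac{607031}{2052510} \approx 0.29575$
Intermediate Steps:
$P{\left(A \right)} = -2$ ($P{\left(A \right)} = - \frac{3}{2} + \frac{1}{4} \left(-2\right) = - \frac{3}{2} - \frac{1}{2} = -2$)
$E = 13$
$s{\left(r \right)} = -2 + r$ ($s{\left(r \right)} = \left(13 - 12\right)^{2} r - 2 = 1^{2} r - 2 = 1 r - 2 = r - 2 = -2 + r$)
$\frac{s{\left(v \right)} + 1214937}{Y - 347055} = \frac{\left(-2 - 873\right) + 1214937}{4452075 - 347055} = \frac{-875 + 1214937}{4105020} = 1214062 \cdot \frac{1}{4105020} = \frac{607031}{2052510}$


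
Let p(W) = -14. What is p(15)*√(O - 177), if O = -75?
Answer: -84*I*√7 ≈ -222.24*I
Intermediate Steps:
p(15)*√(O - 177) = -14*√(-75 - 177) = -84*I*√7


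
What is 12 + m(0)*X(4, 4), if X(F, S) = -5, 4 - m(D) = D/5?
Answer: -8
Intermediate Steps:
m(D) = 4 - D/5
12 + m(0)*X(4, 4) = 12 + (4 - ⅕*0)*(-5) = 12 + (4 + 0)*(-5) = 12 + 4*(-5) = 12 - 20 = -8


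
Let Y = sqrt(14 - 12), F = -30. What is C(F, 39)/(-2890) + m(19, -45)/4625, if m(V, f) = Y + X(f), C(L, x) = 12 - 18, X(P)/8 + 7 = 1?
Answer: -11097/1336625 + sqrt(2)/4625 ≈ -0.0079965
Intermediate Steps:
X(P) = -48 (X(P) = -56 + 8*1 = -56 + 8 = -48)
Y = sqrt(2) ≈ 1.4142
C(L, x) = -6
m(V, f) = -48 + sqrt(2) (m(V, f) = sqrt(2) - 48 = -48 + sqrt(2))
C(F, 39)/(-2890) + m(19, -45)/4625 = -6/(-2890) + (-48 + sqrt(2))/4625 = -6*(-1/2890) + (-48 + sqrt(2))*(1/4625) = 3/1445 + (-48/4625 + sqrt(2)/4625) = -11097/1336625 + sqrt(2)/4625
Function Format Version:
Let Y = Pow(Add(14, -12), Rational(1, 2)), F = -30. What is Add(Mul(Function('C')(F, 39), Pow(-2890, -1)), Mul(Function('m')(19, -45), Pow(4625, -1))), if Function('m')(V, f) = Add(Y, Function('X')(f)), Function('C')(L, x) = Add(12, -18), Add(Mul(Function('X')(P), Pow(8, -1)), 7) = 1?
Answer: Add(Rational(-11097, 1336625), Mul(Rational(1, 4625), Pow(2, Rational(1, 2)))) ≈ -0.0079965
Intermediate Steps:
Function('X')(P) = -48 (Function('X')(P) = Add(-56, Mul(8, 1)) = Add(-56, 8) = -48)
Y = Pow(2, Rational(1, 2)) ≈ 1.4142
Function('C')(L, x) = -6
Function('m')(V, f) = Add(-48, Pow(2, Rational(1, 2))) (Function('m')(V, f) = Add(Pow(2, Rational(1, 2)), -48) = Add(-48, Pow(2, Rational(1, 2))))
Add(Mul(Function('C')(F, 39), Pow(-2890, -1)), Mul(Function('m')(19, -45), Pow(4625, -1))) = Add(Mul(-6, Pow(-2890, -1)), Mul(Add(-48, Pow(2, Rational(1, 2))), Pow(4625, -1))) = Add(Mul(-6, Rational(-1, 2890)), Mul(Add(-48, Pow(2, Rational(1, 2))), Rational(1, 4625))) = Add(Rational(3, 1445), Add(Rational(-48, 4625), Mul(Rational(1, 4625), Pow(2, Rational(1, 2))))) = Add(Rational(-11097, 1336625), Mul(Rational(1, 4625), Pow(2, Rational(1, 2))))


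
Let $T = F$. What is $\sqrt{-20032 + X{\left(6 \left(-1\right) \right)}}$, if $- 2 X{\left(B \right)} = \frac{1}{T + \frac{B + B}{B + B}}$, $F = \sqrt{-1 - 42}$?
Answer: $\frac{\sqrt{2} \sqrt{\frac{-40065 - 40064 i \sqrt{43}}{1 + i \sqrt{43}}}}{2} \approx 0.00026324 + 141.53 i$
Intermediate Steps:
$F = i \sqrt{43}$ ($F = \sqrt{-43} = i \sqrt{43} \approx 6.5574 i$)
$T = i \sqrt{43} \approx 6.5574 i$
$X{\left(B \right)} = - \frac{1}{2 \left(1 + i \sqrt{43}\right)}$ ($X{\left(B \right)} = - \frac{1}{2 \left(i \sqrt{43} + \frac{B + B}{B + B}\right)} = - \frac{1}{2 \left(i \sqrt{43} + \frac{2 B}{2 B}\right)} = - \frac{1}{2 \left(i \sqrt{43} + \frac{1}{2 B} 2 B\right)} = - \frac{1}{2 \left(i \sqrt{43} + 1\right)} = - \frac{1}{2 \left(1 + i \sqrt{43}\right)}$)
$\sqrt{-20032 + X{\left(6 \left(-1\right) \right)}} = \sqrt{-20032 + \frac{i}{2 \left(\sqrt{43} - i\right)}}$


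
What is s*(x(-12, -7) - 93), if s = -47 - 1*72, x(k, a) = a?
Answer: 11900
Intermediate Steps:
s = -119 (s = -47 - 72 = -119)
s*(x(-12, -7) - 93) = -119*(-7 - 93) = -119*(-100) = 11900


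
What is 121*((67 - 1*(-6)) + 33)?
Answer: 12826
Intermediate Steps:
121*((67 - 1*(-6)) + 33) = 121*((67 + 6) + 33) = 121*(73 + 33) = 121*106 = 12826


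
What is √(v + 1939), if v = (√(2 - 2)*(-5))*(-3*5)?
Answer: √1939 ≈ 44.034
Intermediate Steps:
v = 0 (v = (√0*(-5))*(-15) = (0*(-5))*(-15) = 0*(-15) = 0)
√(v + 1939) = √(0 + 1939) = √1939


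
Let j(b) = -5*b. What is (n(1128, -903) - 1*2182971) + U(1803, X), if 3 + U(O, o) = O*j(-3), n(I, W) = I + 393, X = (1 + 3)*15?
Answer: -2154408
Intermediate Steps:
X = 60 (X = 4*15 = 60)
n(I, W) = 393 + I
U(O, o) = -3 + 15*O (U(O, o) = -3 + O*(-5*(-3)) = -3 + O*15 = -3 + 15*O)
(n(1128, -903) - 1*2182971) + U(1803, X) = ((393 + 1128) - 1*2182971) + (-3 + 15*1803) = (1521 - 2182971) + (-3 + 27045) = -2181450 + 27042 = -2154408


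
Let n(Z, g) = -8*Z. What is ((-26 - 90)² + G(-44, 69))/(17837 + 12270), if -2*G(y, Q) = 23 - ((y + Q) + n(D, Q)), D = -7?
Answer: 13485/30107 ≈ 0.44790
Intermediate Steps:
G(y, Q) = 33/2 + Q/2 + y/2 (G(y, Q) = -(23 - ((y + Q) - 8*(-7)))/2 = -(23 - ((Q + y) + 56))/2 = -(23 - (56 + Q + y))/2 = -(23 + (-56 - Q - y))/2 = -(-33 - Q - y)/2 = 33/2 + Q/2 + y/2)
((-26 - 90)² + G(-44, 69))/(17837 + 12270) = ((-26 - 90)² + (33/2 + (½)*69 + (½)*(-44)))/(17837 + 12270) = ((-116)² + (33/2 + 69/2 - 22))/30107 = (13456 + 29)*(1/30107) = 13485*(1/30107) = 13485/30107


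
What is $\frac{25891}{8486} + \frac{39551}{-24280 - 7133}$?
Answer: $\frac{477684197}{266570718} \approx 1.792$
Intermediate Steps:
$\frac{25891}{8486} + \frac{39551}{-24280 - 7133} = 25891 \cdot \frac{1}{8486} + \frac{39551}{-24280 - 7133} = \frac{25891}{8486} + \frac{39551}{-31413} = \frac{25891}{8486} + 39551 \left(- \frac{1}{31413}\right) = \frac{25891}{8486} - \frac{39551}{31413} = \frac{477684197}{266570718}$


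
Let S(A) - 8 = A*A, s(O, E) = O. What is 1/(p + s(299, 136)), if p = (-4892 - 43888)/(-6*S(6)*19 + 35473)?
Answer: 30457/9057863 ≈ 0.0033625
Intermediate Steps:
S(A) = 8 + A**2 (S(A) = 8 + A*A = 8 + A**2)
p = -48780/30457 (p = (-4892 - 43888)/(-6*(8 + 6**2)*19 + 35473) = -48780/(-6*(8 + 36)*19 + 35473) = -48780/(-6*44*19 + 35473) = -48780/(-264*19 + 35473) = -48780/(-5016 + 35473) = -48780/30457 ≈ -1.6016)
1/(p + s(299, 136)) = 1/(-48780/30457 + 299) = 1/(9057863/30457) = 30457/9057863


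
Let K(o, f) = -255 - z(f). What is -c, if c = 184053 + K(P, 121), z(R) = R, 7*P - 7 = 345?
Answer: -183677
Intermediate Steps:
P = 352/7 (P = 1 + (1/7)*345 = 1 + 345/7 = 352/7 ≈ 50.286)
K(o, f) = -255 - f
c = 183677 (c = 184053 + (-255 - 1*121) = 184053 + (-255 - 121) = 184053 - 376 = 183677)
-c = -1*183677 = -183677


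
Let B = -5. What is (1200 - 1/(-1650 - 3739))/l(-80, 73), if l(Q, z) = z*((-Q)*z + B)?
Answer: 6466801/2295471495 ≈ 0.0028172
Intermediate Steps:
l(Q, z) = z*(-5 - Q*z) (l(Q, z) = z*((-Q)*z - 5) = z*(-Q*z - 5) = z*(-5 - Q*z))
(1200 - 1/(-1650 - 3739))/l(-80, 73) = (1200 - 1/(-1650 - 3739))/((-1*73*(5 - 80*73))) = (1200 - 1/(-5389))/((-1*73*(5 - 5840))) = (1200 - 1*(-1/5389))/((-1*73*(-5835))) = (1200 + 1/5389)/425955 = (6466801/5389)*(1/425955) = 6466801/2295471495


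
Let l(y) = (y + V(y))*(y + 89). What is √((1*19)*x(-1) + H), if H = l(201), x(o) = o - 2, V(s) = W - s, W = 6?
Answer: 3*√187 ≈ 41.024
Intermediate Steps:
V(s) = 6 - s
x(o) = -2 + o
l(y) = 534 + 6*y (l(y) = (y + (6 - y))*(y + 89) = 6*(89 + y) = 534 + 6*y)
H = 1740 (H = 534 + 6*201 = 534 + 1206 = 1740)
√((1*19)*x(-1) + H) = √((1*19)*(-2 - 1) + 1740) = √(19*(-3) + 1740) = √(-57 + 1740) = √1683 = 3*√187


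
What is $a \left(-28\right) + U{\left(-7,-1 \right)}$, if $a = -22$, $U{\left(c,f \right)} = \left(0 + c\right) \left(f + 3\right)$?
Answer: $602$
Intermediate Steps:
$U{\left(c,f \right)} = c \left(3 + f\right)$
$a \left(-28\right) + U{\left(-7,-1 \right)} = \left(-22\right) \left(-28\right) - 7 \left(3 - 1\right) = 616 - 14 = 602$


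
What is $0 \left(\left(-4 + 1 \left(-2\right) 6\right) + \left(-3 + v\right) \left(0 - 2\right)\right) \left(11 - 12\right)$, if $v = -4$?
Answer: $0$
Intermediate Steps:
$0 \left(\left(-4 + 1 \left(-2\right) 6\right) + \left(-3 + v\right) \left(0 - 2\right)\right) \left(11 - 12\right) = 0 \left(\left(-4 + 1 \left(-2\right) 6\right) + \left(-3 - 4\right) \left(0 - 2\right)\right) \left(11 - 12\right) = 0 \left(\left(-4 - 12\right) - -14\right) \left(-1\right) = 0 \left(\left(-4 - 12\right) + 14\right) \left(-1\right) = 0 \left(-16 + 14\right) \left(-1\right) = 0 \left(-2\right) \left(-1\right) = 0 \left(-1\right) = 0$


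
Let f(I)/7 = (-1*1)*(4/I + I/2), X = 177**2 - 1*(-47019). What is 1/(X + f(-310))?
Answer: 155/12312129 ≈ 1.2589e-5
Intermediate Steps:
X = 78348 (X = 31329 + 47019 = 78348)
f(I) = -28/I - 7*I/2 (f(I) = 7*((-1*1)*(4/I + I/2)) = 7*(-(4/I + I*(1/2))) = 7*(-(4/I + I/2)) = 7*(-(I/2 + 4/I)) = 7*(-4/I - I/2) = -28/I - 7*I/2)
1/(X + f(-310)) = 1/(78348 + (-28/(-310) - 7/2*(-310))) = 1/(78348 + (-28*(-1/310) + 1085)) = 1/(78348 + (14/155 + 1085)) = 1/(78348 + 168189/155) = 1/(12312129/155) = 155/12312129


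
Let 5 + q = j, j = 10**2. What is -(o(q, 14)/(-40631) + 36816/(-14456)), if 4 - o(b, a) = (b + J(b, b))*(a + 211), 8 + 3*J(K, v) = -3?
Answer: 11527480/5647709 ≈ 2.0411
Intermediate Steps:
J(K, v) = -11/3 (J(K, v) = -8/3 + (1/3)*(-3) = -8/3 - 1 = -11/3)
j = 100
q = 95 (q = -5 + 100 = 95)
o(b, a) = 4 - (211 + a)*(-11/3 + b) (o(b, a) = 4 - (b - 11/3)*(a + 211) = 4 - (-11/3 + b)*(211 + a) = 4 - (211 + a)*(-11/3 + b))
-(o(q, 14)/(-40631) + 36816/(-14456)) = -((2333/3 - 211*95 + (11/3)*14 - 1*14*95)/(-40631) + 36816/(-14456)) = -((2333/3 - 20045 + 154/3 - 1330)*(-1/40631) + 36816*(-1/14456)) = -(-20546*(-1/40631) - 354/139) = -(20546/40631 - 354/139) = -1*(-11527480/5647709) = 11527480/5647709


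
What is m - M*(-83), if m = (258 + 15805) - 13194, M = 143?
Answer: 14738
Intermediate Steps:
m = 2869 (m = 16063 - 13194 = 2869)
m - M*(-83) = 2869 - 143*(-83) = 2869 - 1*(-11869) = 2869 + 11869 = 14738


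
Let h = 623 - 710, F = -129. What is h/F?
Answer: 29/43 ≈ 0.67442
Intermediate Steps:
h = -87
h/F = -87/(-129) = -87*(-1/129) = 29/43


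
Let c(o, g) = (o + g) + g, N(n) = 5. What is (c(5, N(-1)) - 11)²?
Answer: 16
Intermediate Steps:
c(o, g) = o + 2*g (c(o, g) = (g + o) + g = o + 2*g)
(c(5, N(-1)) - 11)² = ((5 + 2*5) - 11)² = ((5 + 10) - 11)² = (15 - 11)² = 4² = 16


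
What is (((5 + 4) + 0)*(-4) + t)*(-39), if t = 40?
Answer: -156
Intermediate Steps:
(((5 + 4) + 0)*(-4) + t)*(-39) = (((5 + 4) + 0)*(-4) + 40)*(-39) = ((9 + 0)*(-4) + 40)*(-39) = (9*(-4) + 40)*(-39) = (-36 + 40)*(-39) = 4*(-39) = -156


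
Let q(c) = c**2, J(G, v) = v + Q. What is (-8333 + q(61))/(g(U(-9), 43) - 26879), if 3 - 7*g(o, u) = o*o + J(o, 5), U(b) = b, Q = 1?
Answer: 4612/26891 ≈ 0.17151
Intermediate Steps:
J(G, v) = 1 + v (J(G, v) = v + 1 = 1 + v)
g(o, u) = -3/7 - o**2/7 (g(o, u) = 3/7 - (o*o + (1 + 5))/7 = 3/7 - (o**2 + 6)/7 = 3/7 - (6 + o**2)/7 = 3/7 + (-6/7 - o**2/7) = -3/7 - o**2/7)
(-8333 + q(61))/(g(U(-9), 43) - 26879) = (-8333 + 61**2)/((-3/7 - 1/7*(-9)**2) - 26879) = (-8333 + 3721)/((-3/7 - 1/7*81) - 26879) = -4612/((-3/7 - 81/7) - 26879) = -4612/(-12 - 26879) = -4612/(-26891) = -4612*(-1/26891) = 4612/26891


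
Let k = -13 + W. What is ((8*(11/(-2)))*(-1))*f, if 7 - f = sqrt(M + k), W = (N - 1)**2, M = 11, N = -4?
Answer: 308 - 44*sqrt(23) ≈ 96.983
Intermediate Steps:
W = 25 (W = (-4 - 1)**2 = (-5)**2 = 25)
k = 12 (k = -13 + 25 = 12)
f = 7 - sqrt(23) (f = 7 - sqrt(11 + 12) = 7 - sqrt(23) ≈ 2.2042)
((8*(11/(-2)))*(-1))*f = ((8*(11/(-2)))*(-1))*(7 - sqrt(23)) = ((8*(11*(-1/2)))*(-1))*(7 - sqrt(23)) = ((8*(-11/2))*(-1))*(7 - sqrt(23)) = (-44*(-1))*(7 - sqrt(23)) = 44*(7 - sqrt(23)) = 308 - 44*sqrt(23)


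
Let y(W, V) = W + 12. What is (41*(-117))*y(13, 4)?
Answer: -119925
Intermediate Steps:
y(W, V) = 12 + W
(41*(-117))*y(13, 4) = (41*(-117))*(12 + 13) = -4797*25 = -119925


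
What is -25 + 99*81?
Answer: 7994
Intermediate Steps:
-25 + 99*81 = -25 + 8019 = 7994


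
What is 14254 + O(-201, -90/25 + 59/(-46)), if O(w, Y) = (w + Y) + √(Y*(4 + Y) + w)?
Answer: 3231067/230 + I*√10404931/230 ≈ 14048.0 + 14.025*I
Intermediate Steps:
O(w, Y) = Y + w + √(w + Y*(4 + Y)) (O(w, Y) = (Y + w) + √(w + Y*(4 + Y)) = Y + w + √(w + Y*(4 + Y)))
14254 + O(-201, -90/25 + 59/(-46)) = 14254 + ((-90/25 + 59/(-46)) - 201 + √(-201 + (-90/25 + 59/(-46))² + 4*(-90/25 + 59/(-46)))) = 14254 + ((-90*1/25 + 59*(-1/46)) - 201 + √(-201 + (-90*1/25 + 59*(-1/46))² + 4*(-90*1/25 + 59*(-1/46)))) = 14254 + ((-18/5 - 59/46) - 201 + √(-201 + (-18/5 - 59/46)² + 4*(-18/5 - 59/46))) = 14254 + (-1123/230 - 201 + √(-201 + (-1123/230)² + 4*(-1123/230))) = 14254 + (-1123/230 - 201 + √(-201 + 1261129/52900 - 2246/115)) = 14254 + (-1123/230 - 201 + √(-10404931/52900)) = 14254 + (-1123/230 - 201 + I*√10404931/230) = 14254 + (-47353/230 + I*√10404931/230) = 3231067/230 + I*√10404931/230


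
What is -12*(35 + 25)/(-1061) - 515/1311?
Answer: 397505/1390971 ≈ 0.28578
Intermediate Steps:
-12*(35 + 25)/(-1061) - 515/1311 = -12*60*(-1/1061) - 515*1/1311 = -720*(-1/1061) - 515/1311 = 720/1061 - 515/1311 = 397505/1390971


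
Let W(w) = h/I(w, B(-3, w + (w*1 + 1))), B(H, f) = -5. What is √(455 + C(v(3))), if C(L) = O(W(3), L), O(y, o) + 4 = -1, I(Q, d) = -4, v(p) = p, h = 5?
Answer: 15*√2 ≈ 21.213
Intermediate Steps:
W(w) = -5/4 (W(w) = 5/(-4) = 5*(-¼) = -5/4)
O(y, o) = -5 (O(y, o) = -4 - 1 = -5)
C(L) = -5
√(455 + C(v(3))) = √(455 - 5) = √450 = 15*√2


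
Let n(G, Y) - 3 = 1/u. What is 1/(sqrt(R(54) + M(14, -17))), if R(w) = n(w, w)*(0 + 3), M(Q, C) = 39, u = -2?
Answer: sqrt(186)/93 ≈ 0.14665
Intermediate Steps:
n(G, Y) = 5/2 (n(G, Y) = 3 + 1/(-2) = 3 - 1/2 = 5/2)
R(w) = 15/2 (R(w) = 5*(0 + 3)/2 = (5/2)*3 = 15/2)
1/(sqrt(R(54) + M(14, -17))) = 1/(sqrt(15/2 + 39)) = 1/(sqrt(93/2)) = 1/(sqrt(186)/2) = sqrt(186)/93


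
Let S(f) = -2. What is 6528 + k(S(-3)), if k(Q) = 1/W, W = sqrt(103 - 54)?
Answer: 45697/7 ≈ 6528.1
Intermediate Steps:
W = 7 (W = sqrt(49) = 7)
k(Q) = 1/7
6528 + k(S(-3)) = 6528 + 1/7 = 45697/7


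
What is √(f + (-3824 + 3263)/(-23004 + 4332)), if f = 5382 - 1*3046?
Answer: √5655846439/1556 ≈ 48.333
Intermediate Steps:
f = 2336 (f = 5382 - 3046 = 2336)
√(f + (-3824 + 3263)/(-23004 + 4332)) = √(2336 + (-3824 + 3263)/(-23004 + 4332)) = √(2336 - 561/(-18672)) = √(2336 - 561*(-1/18672)) = √(2336 + 187/6224) = √(14539451/6224) = √5655846439/1556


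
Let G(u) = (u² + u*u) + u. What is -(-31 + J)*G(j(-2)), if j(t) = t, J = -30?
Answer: 366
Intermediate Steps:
G(u) = u + 2*u² (G(u) = (u² + u²) + u = 2*u² + u = u + 2*u²)
-(-31 + J)*G(j(-2)) = -(-31 - 30)*(-2*(1 + 2*(-2))) = -(-61)*(-2*(1 - 4)) = -(-61)*(-2*(-3)) = -(-61)*6 = -1*(-366) = 366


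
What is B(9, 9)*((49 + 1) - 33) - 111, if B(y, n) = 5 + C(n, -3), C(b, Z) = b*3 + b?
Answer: 586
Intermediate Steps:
C(b, Z) = 4*b (C(b, Z) = 3*b + b = 4*b)
B(y, n) = 5 + 4*n
B(9, 9)*((49 + 1) - 33) - 111 = (5 + 4*9)*((49 + 1) - 33) - 111 = (5 + 36)*(50 - 33) - 111 = 41*17 - 111 = 697 - 111 = 586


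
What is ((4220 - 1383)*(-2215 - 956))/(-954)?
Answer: 2998709/318 ≈ 9429.9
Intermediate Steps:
((4220 - 1383)*(-2215 - 956))/(-954) = (2837*(-3171))*(-1/954) = -8996127*(-1/954) = 2998709/318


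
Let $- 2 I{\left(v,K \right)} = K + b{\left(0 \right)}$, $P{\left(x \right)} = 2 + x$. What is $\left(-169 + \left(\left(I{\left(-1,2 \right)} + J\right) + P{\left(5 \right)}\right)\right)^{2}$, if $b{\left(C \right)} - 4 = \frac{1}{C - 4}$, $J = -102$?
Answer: $\frac{4558225}{64} \approx 71222.0$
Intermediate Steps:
$b{\left(C \right)} = 4 + \frac{1}{-4 + C}$ ($b{\left(C \right)} = 4 + \frac{1}{C - 4} = 4 + \frac{1}{-4 + C}$)
$I{\left(v,K \right)} = - \frac{15}{8} - \frac{K}{2}$ ($I{\left(v,K \right)} = - \frac{K + \frac{-15 + 4 \cdot 0}{-4 + 0}}{2} = - \frac{K + \frac{-15 + 0}{-4}}{2} = - \frac{K - - \frac{15}{4}}{2} = - \frac{K + \frac{15}{4}}{2} = - \frac{\frac{15}{4} + K}{2} = - \frac{15}{8} - \frac{K}{2}$)
$\left(-169 + \left(\left(I{\left(-1,2 \right)} + J\right) + P{\left(5 \right)}\right)\right)^{2} = \left(-169 + \left(\left(\left(- \frac{15}{8} - 1\right) - 102\right) + \left(2 + 5\right)\right)\right)^{2} = \left(-169 + \left(\left(\left(- \frac{15}{8} - 1\right) - 102\right) + 7\right)\right)^{2} = \left(-169 + \left(\left(- \frac{23}{8} - 102\right) + 7\right)\right)^{2} = \left(-169 + \left(- \frac{839}{8} + 7\right)\right)^{2} = \left(-169 - \frac{783}{8}\right)^{2} = \left(- \frac{2135}{8}\right)^{2} = \frac{4558225}{64}$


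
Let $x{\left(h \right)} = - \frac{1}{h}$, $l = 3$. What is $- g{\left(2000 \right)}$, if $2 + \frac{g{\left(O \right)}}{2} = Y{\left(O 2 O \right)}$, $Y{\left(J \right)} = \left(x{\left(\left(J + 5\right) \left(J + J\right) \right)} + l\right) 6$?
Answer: $- \frac{1024000639999997}{32000020000000} \approx -32.0$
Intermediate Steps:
$Y{\left(J \right)} = 18 - \frac{3}{J \left(5 + J\right)}$ ($Y{\left(J \right)} = \left(- \frac{1}{\left(J + 5\right) \left(J + J\right)} + 3\right) 6 = \left(- \frac{1}{\left(5 + J\right) 2 J} + 3\right) 6 = \left(- \frac{1}{2 J \left(5 + J\right)} + 3\right) 6 = \left(3 - \frac{1}{2 J \left(5 + J\right)}\right) 6 = 18 - \frac{3}{J \left(5 + J\right)}$)
$g{\left(O \right)} = -4 + \frac{3 \left(-1 + 12 O^{2} \left(5 + 2 O^{2}\right)\right)}{O^{2} \left(5 + 2 O^{2}\right)}$ ($g{\left(O \right)} = -4 + 2 \frac{3 \left(-1 + 6 O 2 O \left(5 + O 2 O\right)\right)}{O 2 O \left(5 + O 2 O\right)} = -4 + 2 \frac{3 \left(-1 + 6 \cdot 2 O O \left(5 + 2 O O\right)\right)}{2 O O \left(5 + 2 O O\right)} = -4 + 2 \frac{3 \left(-1 + 6 \cdot 2 O^{2} \left(5 + 2 O^{2}\right)\right)}{2 O^{2} \left(5 + 2 O^{2}\right)} = -4 + 2 \frac{3 \frac{1}{2 O^{2}} \left(-1 + 12 O^{2} \left(5 + 2 O^{2}\right)\right)}{5 + 2 O^{2}} = -4 + 2 \frac{3 \left(-1 + 12 O^{2} \left(5 + 2 O^{2}\right)\right)}{2 O^{2} \left(5 + 2 O^{2}\right)} = -4 + \frac{3 \left(-1 + 12 O^{2} \left(5 + 2 O^{2}\right)\right)}{O^{2} \left(5 + 2 O^{2}\right)}$)
$- g{\left(2000 \right)} = - \frac{-3 + 64 \cdot 2000^{4} + 160 \cdot 2000^{2}}{4000000 \left(5 + 2 \cdot 2000^{2}\right)} = - \frac{-3 + 64 \cdot 16000000000000 + 160 \cdot 4000000}{4000000 \left(5 + 2 \cdot 4000000\right)} = - \frac{-3 + 1024000000000000 + 640000000}{4000000 \left(5 + 8000000\right)} = - \frac{1024000639999997}{4000000 \cdot 8000005} = \left(-1\right) \frac{1024000639999997}{32000020000000} = - \frac{1024000639999997}{32000020000000}$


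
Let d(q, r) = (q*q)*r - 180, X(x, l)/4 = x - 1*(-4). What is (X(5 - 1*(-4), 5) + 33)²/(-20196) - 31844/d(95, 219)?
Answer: -292585349/782612820 ≈ -0.37386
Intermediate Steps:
X(x, l) = 16 + 4*x (X(x, l) = 4*(x - 1*(-4)) = 4*(x + 4) = 4*(4 + x) = 16 + 4*x)
d(q, r) = -180 + r*q² (d(q, r) = q²*r - 180 = r*q² - 180 = -180 + r*q²)
(X(5 - 1*(-4), 5) + 33)²/(-20196) - 31844/d(95, 219) = ((16 + 4*(5 - 1*(-4))) + 33)²/(-20196) - 31844/(-180 + 219*95²) = ((16 + 4*(5 + 4)) + 33)²*(-1/20196) - 31844/(-180 + 219*9025) = ((16 + 4*9) + 33)²*(-1/20196) - 31844/(-180 + 1976475) = ((16 + 36) + 33)²*(-1/20196) - 31844/1976295 = (52 + 33)²*(-1/20196) - 31844*1/1976295 = 85²*(-1/20196) - 31844/1976295 = 7225*(-1/20196) - 31844/1976295 = -425/1188 - 31844/1976295 = -292585349/782612820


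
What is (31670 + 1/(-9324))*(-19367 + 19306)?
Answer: -18012755819/9324 ≈ -1.9319e+6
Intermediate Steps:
(31670 + 1/(-9324))*(-19367 + 19306) = (31670 - 1/9324)*(-61) = (295291079/9324)*(-61) = -18012755819/9324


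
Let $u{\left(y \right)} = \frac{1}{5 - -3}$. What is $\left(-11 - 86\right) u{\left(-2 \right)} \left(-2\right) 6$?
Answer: $\frac{291}{2} \approx 145.5$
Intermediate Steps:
$u{\left(y \right)} = \frac{1}{8}$ ($u{\left(y \right)} = \frac{1}{5 + \left(6 - 3\right)} = \frac{1}{5 + 3} = \frac{1}{8}$)
$\left(-11 - 86\right) u{\left(-2 \right)} \left(-2\right) 6 = \left(-11 - 86\right) \frac{1}{8} \left(-2\right) 6 = - 97 \left(\left(- \frac{1}{4}\right) 6\right) = \left(-97\right) \left(- \frac{3}{2}\right) = \frac{291}{2}$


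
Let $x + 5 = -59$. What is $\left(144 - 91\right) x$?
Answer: $-3392$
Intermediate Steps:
$x = -64$ ($x = -5 - 59 = -64$)
$\left(144 - 91\right) x = \left(144 - 91\right) \left(-64\right) = 53 \left(-64\right) = -3392$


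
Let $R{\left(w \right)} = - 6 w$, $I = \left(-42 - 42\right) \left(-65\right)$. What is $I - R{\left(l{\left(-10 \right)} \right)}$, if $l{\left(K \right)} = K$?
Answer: $5400$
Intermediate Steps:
$I = 5460$ ($I = \left(-84\right) \left(-65\right) = 5460$)
$I - R{\left(l{\left(-10 \right)} \right)} = 5460 - \left(-6\right) \left(-10\right) = 5460 - 60 = 5400$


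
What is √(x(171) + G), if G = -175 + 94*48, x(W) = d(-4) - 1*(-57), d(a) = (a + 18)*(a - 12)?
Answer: √4170 ≈ 64.576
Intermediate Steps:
d(a) = (-12 + a)*(18 + a) (d(a) = (18 + a)*(-12 + a) = (-12 + a)*(18 + a))
x(W) = -167 (x(W) = (-216 + (-4)² + 6*(-4)) - 1*(-57) = (-216 + 16 - 24) + 57 = -224 + 57 = -167)
G = 4337 (G = -175 + 4512 = 4337)
√(x(171) + G) = √(-167 + 4337) = √4170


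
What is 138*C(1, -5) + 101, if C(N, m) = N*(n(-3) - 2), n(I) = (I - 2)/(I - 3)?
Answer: -60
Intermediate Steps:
n(I) = (-2 + I)/(-3 + I)
C(N, m) = -7*N/6 (C(N, m) = N*((-2 - 3)/(-3 - 3) - 2) = N*(-5/(-6) - 2) = N*(-⅙*(-5) - 2) = N*(⅚ - 2) = N*(-7/6) = -7*N/6)
138*C(1, -5) + 101 = 138*(-7/6*1) + 101 = 138*(-7/6) + 101 = -161 + 101 = -60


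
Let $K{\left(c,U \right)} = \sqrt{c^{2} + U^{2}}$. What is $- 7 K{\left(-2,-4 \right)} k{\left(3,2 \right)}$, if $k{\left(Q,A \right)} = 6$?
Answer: $- 84 \sqrt{5} \approx -187.83$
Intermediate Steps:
$K{\left(c,U \right)} = \sqrt{U^{2} + c^{2}}$
$- 7 K{\left(-2,-4 \right)} k{\left(3,2 \right)} = - 7 \sqrt{\left(-4\right)^{2} + \left(-2\right)^{2}} \cdot 6 = - 7 \sqrt{16 + 4} \cdot 6 = - 7 \sqrt{20} \cdot 6 = - 7 \cdot 2 \sqrt{5} \cdot 6 = - 14 \sqrt{5} \cdot 6 = - 84 \sqrt{5}$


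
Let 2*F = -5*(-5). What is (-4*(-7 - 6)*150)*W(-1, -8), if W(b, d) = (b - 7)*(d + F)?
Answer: -280800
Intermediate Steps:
F = 25/2 (F = (-5*(-5))/2 = (½)*25 = 25/2 ≈ 12.500)
W(b, d) = (-7 + b)*(25/2 + d) (W(b, d) = (b - 7)*(d + 25/2) = (-7 + b)*(25/2 + d))
(-4*(-7 - 6)*150)*W(-1, -8) = (-4*(-7 - 6)*150)*(-175/2 - 7*(-8) + (25/2)*(-1) - 1*(-8)) = (-4*(-13)*150)*(-175/2 + 56 - 25/2 + 8) = (52*150)*(-36) = 7800*(-36) = -280800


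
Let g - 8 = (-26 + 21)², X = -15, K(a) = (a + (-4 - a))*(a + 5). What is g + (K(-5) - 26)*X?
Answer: 423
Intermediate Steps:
K(a) = -20 - 4*a (K(a) = -4*(5 + a) = -20 - 4*a)
g = 33 (g = 8 + (-26 + 21)² = 8 + (-5)² = 8 + 25 = 33)
g + (K(-5) - 26)*X = 33 + ((-20 - 4*(-5)) - 26)*(-15) = 33 + ((-20 + 20) - 26)*(-15) = 33 + (0 - 26)*(-15) = 33 - 26*(-15) = 33 + 390 = 423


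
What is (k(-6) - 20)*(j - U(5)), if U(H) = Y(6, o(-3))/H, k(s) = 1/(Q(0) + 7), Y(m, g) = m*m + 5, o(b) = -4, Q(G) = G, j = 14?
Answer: -4031/35 ≈ -115.17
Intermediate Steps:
Y(m, g) = 5 + m² (Y(m, g) = m² + 5 = 5 + m²)
k(s) = ⅐ (k(s) = 1/(0 + 7) = 1/7 = ⅐)
U(H) = 41/H (U(H) = (5 + 6²)/H = (5 + 36)/H = 41/H)
(k(-6) - 20)*(j - U(5)) = (⅐ - 20)*(14 - 41/5) = -139*(14 - 41/5)/7 = -139/7*29/5 = -4031/35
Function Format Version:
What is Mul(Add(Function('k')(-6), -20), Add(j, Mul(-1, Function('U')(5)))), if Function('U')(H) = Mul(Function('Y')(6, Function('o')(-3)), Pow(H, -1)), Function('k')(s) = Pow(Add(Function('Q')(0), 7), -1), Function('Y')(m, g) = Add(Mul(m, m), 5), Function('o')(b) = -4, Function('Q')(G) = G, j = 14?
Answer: Rational(-4031, 35) ≈ -115.17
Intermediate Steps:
Function('Y')(m, g) = Add(5, Pow(m, 2)) (Function('Y')(m, g) = Add(Pow(m, 2), 5) = Add(5, Pow(m, 2)))
Function('k')(s) = Rational(1, 7) (Function('k')(s) = Pow(Add(0, 7), -1) = Pow(7, -1) = Rational(1, 7))
Function('U')(H) = Mul(41, Pow(H, -1)) (Function('U')(H) = Mul(Add(5, Pow(6, 2)), Pow(H, -1)) = Mul(Add(5, 36), Pow(H, -1)) = Mul(41, Pow(H, -1)))
Mul(Add(Function('k')(-6), -20), Add(j, Mul(-1, Function('U')(5)))) = Mul(Add(Rational(1, 7), -20), Add(14, Mul(-1, Mul(41, Pow(5, -1))))) = Mul(Rational(-139, 7), Add(14, Mul(-1, Mul(41, Rational(1, 5))))) = Mul(Rational(-139, 7), Add(14, Mul(-1, Rational(41, 5)))) = Mul(Rational(-139, 7), Add(14, Rational(-41, 5))) = Mul(Rational(-139, 7), Rational(29, 5)) = Rational(-4031, 35)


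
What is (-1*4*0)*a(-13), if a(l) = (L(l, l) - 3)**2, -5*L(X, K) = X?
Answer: 0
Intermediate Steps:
L(X, K) = -X/5
a(l) = (-3 - l/5)**2 (a(l) = (-l/5 - 3)**2 = (-3 - l/5)**2)
(-1*4*0)*a(-13) = (-1*4*0)*((15 - 13)**2/25) = (-4*0)*((1/25)*2**2) = 0*((1/25)*4) = 0*(4/25) = 0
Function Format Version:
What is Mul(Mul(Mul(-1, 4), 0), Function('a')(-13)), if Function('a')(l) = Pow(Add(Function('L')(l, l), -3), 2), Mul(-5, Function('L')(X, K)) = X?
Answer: 0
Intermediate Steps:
Function('L')(X, K) = Mul(Rational(-1, 5), X)
Function('a')(l) = Pow(Add(-3, Mul(Rational(-1, 5), l)), 2) (Function('a')(l) = Pow(Add(Mul(Rational(-1, 5), l), -3), 2) = Pow(Add(-3, Mul(Rational(-1, 5), l)), 2))
Mul(Mul(Mul(-1, 4), 0), Function('a')(-13)) = Mul(Mul(Mul(-1, 4), 0), Mul(Rational(1, 25), Pow(Add(15, -13), 2))) = Mul(Mul(-4, 0), Mul(Rational(1, 25), Pow(2, 2))) = Mul(0, Mul(Rational(1, 25), 4)) = Mul(0, Rational(4, 25)) = 0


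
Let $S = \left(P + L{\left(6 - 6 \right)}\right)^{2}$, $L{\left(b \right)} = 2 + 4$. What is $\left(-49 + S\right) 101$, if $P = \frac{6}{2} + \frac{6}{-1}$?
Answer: $-4040$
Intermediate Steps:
$P = -3$ ($P = 6 \cdot \frac{1}{2} + 6 \left(-1\right) = 3 - 6 = -3$)
$L{\left(b \right)} = 6$
$S = 9$ ($S = \left(-3 + 6\right)^{2} = 3^{2} = 9$)
$\left(-49 + S\right) 101 = \left(-49 + 9\right) 101 = \left(-40\right) 101 = -4040$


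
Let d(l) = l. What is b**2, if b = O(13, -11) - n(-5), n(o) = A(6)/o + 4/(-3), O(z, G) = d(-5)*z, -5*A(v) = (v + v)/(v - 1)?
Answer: 571735921/140625 ≈ 4065.7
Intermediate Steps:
A(v) = -2*v/(5*(-1 + v)) (A(v) = -(v + v)/(5*(v - 1)) = -2*v/(5*(-1 + v)))
O(z, G) = -5*z
n(o) = -4/3 - 12/(25*o) (n(o) = (-2*6/(-5 + 5*6))/o + 4/(-3) = (-2*6/(-5 + 30))/o + 4*(-1/3) = (-2*6/25)/o - 4/3 = (-2*6*1/25)/o - 4/3 = -12/(25*o) - 4/3 = -4/3 - 12/(25*o))
b = -23911/375 (b = -5*13 - 4*(-9 - 25*(-5))/(75*(-5)) = -65 - 4*(-1)*(-9 + 125)/(75*5) = -65 - 4*(-1)*116/(75*5) = -65 - 1*(-464/375) = -65 + 464/375 = -23911/375 ≈ -63.763)
b**2 = (-23911/375)**2 = 571735921/140625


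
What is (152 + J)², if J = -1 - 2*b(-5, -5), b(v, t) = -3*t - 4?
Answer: 16641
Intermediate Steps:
b(v, t) = -4 - 3*t
J = -23 (J = -1 - 2*(-4 - 3*(-5)) = -1 - 2*(-4 + 15) = -1 - 2*11 = -1 - 22 = -23)
(152 + J)² = (152 - 23)² = 129² = 16641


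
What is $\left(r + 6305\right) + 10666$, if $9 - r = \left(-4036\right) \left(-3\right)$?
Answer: $4872$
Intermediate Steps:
$r = -12099$ ($r = 9 - \left(-4036\right) \left(-3\right) = 9 - 12108 = -12099$)
$\left(r + 6305\right) + 10666 = \left(-12099 + 6305\right) + 10666 = -5794 + 10666 = 4872$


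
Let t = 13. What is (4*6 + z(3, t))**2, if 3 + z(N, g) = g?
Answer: 1156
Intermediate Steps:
z(N, g) = -3 + g
(4*6 + z(3, t))**2 = (4*6 + (-3 + 13))**2 = (24 + 10)**2 = 34**2 = 1156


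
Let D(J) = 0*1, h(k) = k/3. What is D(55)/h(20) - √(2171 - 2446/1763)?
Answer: -3*√749280289/1763 ≈ -46.579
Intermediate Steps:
h(k) = k/3 (h(k) = k*(⅓) = k/3)
D(J) = 0
D(55)/h(20) - √(2171 - 2446/1763) = 0/(((⅓)*20)) - √(2171 - 2446/1763) = 0/(20/3) - √(2171 - 2446*1/1763) = 0*(3/20) - √(2171 - 2446/1763) = 0 - √(3825027/1763) = 0 - 3*√749280289/1763 = -3*√749280289/1763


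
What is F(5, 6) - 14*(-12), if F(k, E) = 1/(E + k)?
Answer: 1849/11 ≈ 168.09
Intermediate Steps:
F(5, 6) - 14*(-12) = 1/(6 + 5) - 14*(-12) = 1/11 + 168 = 1849/11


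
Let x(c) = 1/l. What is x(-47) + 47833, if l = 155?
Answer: 7414116/155 ≈ 47833.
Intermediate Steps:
x(c) = 1/155
x(-47) + 47833 = 1/155 + 47833 = 7414116/155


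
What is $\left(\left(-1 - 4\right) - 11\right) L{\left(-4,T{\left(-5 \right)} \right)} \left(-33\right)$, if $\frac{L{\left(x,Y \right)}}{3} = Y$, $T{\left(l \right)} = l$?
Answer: $-7920$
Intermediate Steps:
$L{\left(x,Y \right)} = 3 Y$
$\left(\left(-1 - 4\right) - 11\right) L{\left(-4,T{\left(-5 \right)} \right)} \left(-33\right) = \left(\left(-1 - 4\right) - 11\right) 3 \left(-5\right) \left(-33\right) = \left(-5 - 11\right) \left(-15\right) \left(-33\right) = \left(-16\right) \left(-15\right) \left(-33\right) = 240 \left(-33\right) = -7920$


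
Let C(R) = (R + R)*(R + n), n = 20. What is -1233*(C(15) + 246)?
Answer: -1597968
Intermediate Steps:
C(R) = 2*R*(20 + R) (C(R) = (R + R)*(R + 20) = (2*R)*(20 + R) = 2*R*(20 + R))
-1233*(C(15) + 246) = -1233*(2*15*(20 + 15) + 246) = -1233*(2*15*35 + 246) = -1233*(1050 + 246) = -1233*1296 = -1597968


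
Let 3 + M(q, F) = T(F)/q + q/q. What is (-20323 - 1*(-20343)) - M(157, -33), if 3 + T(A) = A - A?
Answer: 3457/157 ≈ 22.019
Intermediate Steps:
T(A) = -3 (T(A) = -3 + (A - A) = -3 + 0 = -3)
M(q, F) = -2 - 3/q (M(q, F) = -3 + (-3/q + q/q) = -3 + (-3/q + 1) = -3 + (1 - 3/q) = -2 - 3/q)
(-20323 - 1*(-20343)) - M(157, -33) = (-20323 - 1*(-20343)) - (-2 - 3/157) = (-20323 + 20343) - (-2 - 3*1/157) = 20 - (-2 - 3/157) = 20 - 1*(-317/157) = 20 + 317/157 = 3457/157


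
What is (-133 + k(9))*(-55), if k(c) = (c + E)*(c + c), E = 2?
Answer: -3575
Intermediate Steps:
k(c) = 2*c*(2 + c) (k(c) = (c + 2)*(c + c) = (2 + c)*(2*c) = 2*c*(2 + c))
(-133 + k(9))*(-55) = (-133 + 2*9*(2 + 9))*(-55) = (-133 + 2*9*11)*(-55) = (-133 + 198)*(-55) = 65*(-55) = -3575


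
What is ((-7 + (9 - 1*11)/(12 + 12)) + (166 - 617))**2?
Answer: 30217009/144 ≈ 2.0984e+5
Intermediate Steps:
((-7 + (9 - 1*11)/(12 + 12)) + (166 - 617))**2 = ((-7 + (9 - 11)/24) - 451)**2 = ((-7 + (1/24)*(-2)) - 451)**2 = ((-7 - 1/12) - 451)**2 = (-85/12 - 451)**2 = (-5497/12)**2 = 30217009/144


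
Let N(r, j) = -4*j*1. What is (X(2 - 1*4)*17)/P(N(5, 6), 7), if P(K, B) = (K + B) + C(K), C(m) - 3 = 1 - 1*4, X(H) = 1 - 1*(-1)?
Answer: -2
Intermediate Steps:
N(r, j) = -4*j
X(H) = 2 (X(H) = 1 + 1 = 2)
C(m) = 0 (C(m) = 3 + (1 - 1*4) = 3 + (1 - 4) = 3 - 3 = 0)
P(K, B) = B + K (P(K, B) = (K + B) + 0 = (B + K) + 0 = B + K)
(X(2 - 1*4)*17)/P(N(5, 6), 7) = (2*17)/(7 - 4*6) = 34/(7 - 24) = 34/(-17) = 34*(-1/17) = -2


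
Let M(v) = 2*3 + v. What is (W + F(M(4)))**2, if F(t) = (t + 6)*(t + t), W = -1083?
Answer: 582169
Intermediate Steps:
M(v) = 6 + v
F(t) = 2*t*(6 + t) (F(t) = (6 + t)*(2*t) = 2*t*(6 + t))
(W + F(M(4)))**2 = (-1083 + 2*(6 + 4)*(6 + (6 + 4)))**2 = (-1083 + 2*10*(6 + 10))**2 = (-1083 + 2*10*16)**2 = (-1083 + 320)**2 = (-763)**2 = 582169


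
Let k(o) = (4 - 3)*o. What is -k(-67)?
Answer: 67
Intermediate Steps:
k(o) = o (k(o) = 1*o = o)
-k(-67) = -1*(-67) = 67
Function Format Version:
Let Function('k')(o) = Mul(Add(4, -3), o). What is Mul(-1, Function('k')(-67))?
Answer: 67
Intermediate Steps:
Function('k')(o) = o (Function('k')(o) = Mul(1, o) = o)
Mul(-1, Function('k')(-67)) = Mul(-1, -67) = 67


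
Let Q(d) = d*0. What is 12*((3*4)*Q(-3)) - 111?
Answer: -111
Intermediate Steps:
Q(d) = 0
12*((3*4)*Q(-3)) - 111 = 12*((3*4)*0) - 111 = 12*(12*0) - 111 = 12*0 - 111 = 0 - 111 = -111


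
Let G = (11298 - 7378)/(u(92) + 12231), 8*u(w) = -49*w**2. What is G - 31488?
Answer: -1247275088/39611 ≈ -31488.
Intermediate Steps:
u(w) = -49*w**2/8 (u(w) = (-49*w**2)/8 = -49*w**2/8)
G = -3920/39611 (G = (11298 - 7378)/(-49/8*92**2 + 12231) = 3920/(-49/8*8464 + 12231) = 3920/(-51842 + 12231) = 3920/(-39611) = 3920*(-1/39611) = -3920/39611 ≈ -0.098962)
G - 31488 = -3920/39611 - 31488 = -1247275088/39611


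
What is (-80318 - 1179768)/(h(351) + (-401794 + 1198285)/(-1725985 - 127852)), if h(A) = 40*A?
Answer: -2335994049982/26027074989 ≈ -89.752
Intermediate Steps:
(-80318 - 1179768)/(h(351) + (-401794 + 1198285)/(-1725985 - 127852)) = (-80318 - 1179768)/(40*351 + (-401794 + 1198285)/(-1725985 - 127852)) = -1260086/(14040 + 796491/(-1853837)) = -1260086/(14040 + 796491*(-1/1853837)) = -1260086/(14040 - 796491/1853837) = -1260086/26027074989/1853837 = -1260086*1853837/26027074989 = -2335994049982/26027074989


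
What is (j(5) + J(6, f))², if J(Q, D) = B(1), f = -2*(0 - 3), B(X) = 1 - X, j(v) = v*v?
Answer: 625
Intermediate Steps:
j(v) = v²
f = 6 (f = -2*(-3) = 6)
J(Q, D) = 0 (J(Q, D) = 1 - 1*1 = 1 - 1 = 0)
(j(5) + J(6, f))² = (5² + 0)² = (25 + 0)² = 25² = 625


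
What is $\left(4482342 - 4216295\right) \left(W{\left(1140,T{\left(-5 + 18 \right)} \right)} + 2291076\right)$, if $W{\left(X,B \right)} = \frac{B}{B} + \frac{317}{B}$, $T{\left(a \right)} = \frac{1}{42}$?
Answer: $613076312377$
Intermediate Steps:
$T{\left(a \right)} = \frac{1}{42}$
$W{\left(X,B \right)} = 1 + \frac{317}{B}$
$\left(4482342 - 4216295\right) \left(W{\left(1140,T{\left(-5 + 18 \right)} \right)} + 2291076\right) = \left(4482342 - 4216295\right) \left(\frac{1}{\frac{1}{42}} \left(317 + \frac{1}{42}\right) + 2291076\right) = 266047 \left(42 \cdot \frac{13315}{42} + 2291076\right) = 266047 \left(13315 + 2291076\right) = 266047 \cdot 2304391 = 613076312377$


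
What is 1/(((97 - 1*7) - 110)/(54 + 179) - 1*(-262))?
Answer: 233/61026 ≈ 0.0038180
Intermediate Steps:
1/(((97 - 1*7) - 110)/(54 + 179) - 1*(-262)) = 1/(((97 - 7) - 110)/233 + 262) = 1/((90 - 110)*(1/233) + 262) = 1/(-20*1/233 + 262) = 1/(-20/233 + 262) = 1/(61026/233) = 233/61026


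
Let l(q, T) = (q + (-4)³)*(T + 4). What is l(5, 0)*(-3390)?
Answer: 800040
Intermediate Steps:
l(q, T) = (-64 + q)*(4 + T) (l(q, T) = (q - 64)*(4 + T) = (-64 + q)*(4 + T))
l(5, 0)*(-3390) = (-256 - 64*0 + 4*5 + 0*5)*(-3390) = (-256 + 0 + 20 + 0)*(-3390) = -236*(-3390) = 800040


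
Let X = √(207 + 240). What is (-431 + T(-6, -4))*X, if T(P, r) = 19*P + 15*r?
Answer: -605*√447 ≈ -12791.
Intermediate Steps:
T(P, r) = 15*r + 19*P
X = √447 ≈ 21.142
(-431 + T(-6, -4))*X = (-431 + (15*(-4) + 19*(-6)))*√447 = (-431 + (-60 - 114))*√447 = (-431 - 174)*√447 = -605*√447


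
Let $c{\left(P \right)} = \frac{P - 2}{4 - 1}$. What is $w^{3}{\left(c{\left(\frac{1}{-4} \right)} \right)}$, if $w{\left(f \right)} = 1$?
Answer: $1$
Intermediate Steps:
$c{\left(P \right)} = - \frac{2}{3} + \frac{P}{3}$ ($c{\left(P \right)} = \frac{-2 + P}{3} = \left(-2 + P\right) \frac{1}{3} = - \frac{2}{3} + \frac{P}{3}$)
$w^{3}{\left(c{\left(\frac{1}{-4} \right)} \right)} = 1^{3} = 1$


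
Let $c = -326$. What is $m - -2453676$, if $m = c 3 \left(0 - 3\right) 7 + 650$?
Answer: $2474864$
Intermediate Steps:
$m = 21188$ ($m = - 326 \cdot 3 \left(0 - 3\right) 7 + 650 = - 326 \cdot 3 \left(-3\right) 7 + 650 = - 326 \left(\left(-9\right) 7\right) + 650 = \left(-326\right) \left(-63\right) + 650 = 20538 + 650 = 21188$)
$m - -2453676 = 21188 - -2453676 = 21188 + 2453676 = 2474864$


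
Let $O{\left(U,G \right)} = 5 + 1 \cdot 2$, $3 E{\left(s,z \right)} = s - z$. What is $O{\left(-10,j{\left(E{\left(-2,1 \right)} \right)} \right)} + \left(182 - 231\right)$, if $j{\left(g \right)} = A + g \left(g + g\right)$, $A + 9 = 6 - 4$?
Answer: $-42$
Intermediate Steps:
$E{\left(s,z \right)} = - \frac{z}{3} + \frac{s}{3}$ ($E{\left(s,z \right)} = \frac{s - z}{3} = - \frac{z}{3} + \frac{s}{3}$)
$A = -7$ ($A = -9 + \left(6 - 4\right) = -9 + 2 = -7$)
$j{\left(g \right)} = -7 + 2 g^{2}$ ($j{\left(g \right)} = -7 + g \left(g + g\right) = -7 + g 2 g = -7 + 2 g^{2}$)
$O{\left(U,G \right)} = 7$ ($O{\left(U,G \right)} = 5 + 2 = 7$)
$O{\left(-10,j{\left(E{\left(-2,1 \right)} \right)} \right)} + \left(182 - 231\right) = 7 + \left(182 - 231\right) = 7 - 49 = -42$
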